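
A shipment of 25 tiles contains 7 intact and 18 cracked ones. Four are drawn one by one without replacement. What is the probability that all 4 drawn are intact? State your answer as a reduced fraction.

Multiply the conditional probabilities at each draw: 7/25 · 6/24 · 5/23 · 4/22 = 840/303600 = 7/2530.

7/2530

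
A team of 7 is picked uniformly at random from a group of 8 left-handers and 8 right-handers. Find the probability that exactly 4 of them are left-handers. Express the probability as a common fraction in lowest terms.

49/143

The sample space is all 7-subsets of the 16: C(16,7) = 11440.
Selections with exactly 4 left-handers: choose 4 of the 8 left-handers and 3 of the 8 right-handers, C(8,4)·C(8,3) = 70·56 = 3920.
Probability = 3920/11440 = 49/143.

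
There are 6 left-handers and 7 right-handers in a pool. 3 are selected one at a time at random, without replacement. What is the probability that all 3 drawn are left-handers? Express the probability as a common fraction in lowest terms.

Multiply the conditional probabilities at each draw: 6/13 · 5/12 · 4/11 = 120/1716 = 10/143.

10/143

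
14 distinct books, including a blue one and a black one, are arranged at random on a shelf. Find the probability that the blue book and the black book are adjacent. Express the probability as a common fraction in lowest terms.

There are 14! = 87178291200 arrangements.
Treat the blue book and the black book as a block: 13! arrangements of the blocks × 2 orders within the block = 2·6227020800 = 12454041600.
Probability = 12454041600/87178291200 = 1/7.

1/7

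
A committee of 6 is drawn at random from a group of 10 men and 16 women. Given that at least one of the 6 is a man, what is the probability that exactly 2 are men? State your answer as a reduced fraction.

150/407

Work in counts. Selections with at least one man: C(26,6) − C(16,6) = 230230 − 8008 = 222222.
Of those, selections where exactly 2 are men: C(10,2)·C(16,4) = 45·1820 = 81900.
Conditional probability = 81900/222222 = 150/407.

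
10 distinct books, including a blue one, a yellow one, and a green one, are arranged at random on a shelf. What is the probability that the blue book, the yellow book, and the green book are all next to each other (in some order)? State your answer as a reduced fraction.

There are 10! = 3628800 arrangements.
Treat the three as one block: 8! placements × 3! orders within the block = 40320·6 = 241920.
Probability = 241920/3628800 = 1/15.

1/15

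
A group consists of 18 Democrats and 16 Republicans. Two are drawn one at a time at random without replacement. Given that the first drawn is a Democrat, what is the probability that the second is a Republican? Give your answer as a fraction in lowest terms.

After removing one Democrat, 33 remain: 17 Democrats and 16 Republicans.
So the probability the next is a Republican is 16/33.

16/33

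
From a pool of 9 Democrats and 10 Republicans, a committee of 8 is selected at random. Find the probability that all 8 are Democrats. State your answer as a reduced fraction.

1/8398

There are C(19,8) = 75582 possible selections.
Selections with all Democrats: C(9,8) = 9.
Probability = 9/75582 = 1/8398.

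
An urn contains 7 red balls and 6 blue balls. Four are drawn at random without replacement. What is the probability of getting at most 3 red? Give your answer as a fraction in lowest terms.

136/143

There are C(13,4) = 715 ways to choose the 4.
The complement is exactly 4 red: C(7,4)·C(6,0) = 35.
Probability = 1 − 35/715 = 680/715 = 136/143.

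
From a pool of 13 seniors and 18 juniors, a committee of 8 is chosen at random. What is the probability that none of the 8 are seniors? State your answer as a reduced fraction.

There are C(31,8) = 7888725 possible selections.
Selections with no seniors (all juniors): C(18,8) = 43758.
Probability = 43758/7888725 = 374/67425.

374/67425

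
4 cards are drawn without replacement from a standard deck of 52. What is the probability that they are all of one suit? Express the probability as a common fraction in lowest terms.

44/4165

There are C(52,4) = 270725 possible 4-card hands.
Hands of one suit: 4 suits × C(13,4) = 4·715 = 2860.
Probability = 2860/270725 = 44/4165.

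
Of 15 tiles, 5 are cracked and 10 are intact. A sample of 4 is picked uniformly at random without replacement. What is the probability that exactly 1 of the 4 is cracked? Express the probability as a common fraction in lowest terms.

40/91

There are C(15,4) = 1365 ways to choose 4 from 15.
Selections with exactly 1 cracked: choose 1 of the 5 cracked and 3 of the 10 intact, C(5,1)·C(10,3) = 5·120 = 600.
Probability = 600/1365 = 40/91.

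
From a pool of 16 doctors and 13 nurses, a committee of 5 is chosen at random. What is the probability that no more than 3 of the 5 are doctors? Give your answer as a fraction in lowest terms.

997/1305

There are C(29,5) = 118755 ways to choose the 5.
Count the complement (more than 3 doctors): C(16,4)·C(13,1) + C(16,5)·C(13,0) = 23660 + 4368 = 28028.
Probability = 1 − 28028/118755 = 90727/118755 = 997/1305.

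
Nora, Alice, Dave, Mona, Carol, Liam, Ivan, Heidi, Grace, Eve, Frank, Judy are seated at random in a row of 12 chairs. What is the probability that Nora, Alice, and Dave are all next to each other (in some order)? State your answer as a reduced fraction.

1/22

There are 12! = 479001600 arrangements.
Treat the three as one block: 10! placements × 3! orders within the block = 3628800·6 = 21772800.
Probability = 21772800/479001600 = 1/22.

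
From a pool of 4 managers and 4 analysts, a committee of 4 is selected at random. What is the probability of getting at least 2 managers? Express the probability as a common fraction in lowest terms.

53/70

Total selections: C(8,4) = 70.
Favorable selections (at least 2 managers): C(4,2)·C(4,2) + C(4,3)·C(4,1) + C(4,4)·C(4,0) = 36 + 16 + 1 = 53.
Probability = 53/70.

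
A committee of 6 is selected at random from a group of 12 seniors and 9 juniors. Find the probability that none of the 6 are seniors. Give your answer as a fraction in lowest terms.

There are C(21,6) = 54264 possible selections.
Selections with no seniors (all juniors): C(9,6) = 84.
Probability = 84/54264 = 1/646.

1/646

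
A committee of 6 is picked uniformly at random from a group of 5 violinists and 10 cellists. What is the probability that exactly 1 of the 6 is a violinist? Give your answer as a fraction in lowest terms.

36/143

The sample space is all 6-subsets of the 15: C(15,6) = 5005.
Selections with exactly 1 violinist: choose 1 of the 5 violinists and 5 of the 10 cellists, C(5,1)·C(10,5) = 5·252 = 1260.
Probability = 1260/5005 = 36/143.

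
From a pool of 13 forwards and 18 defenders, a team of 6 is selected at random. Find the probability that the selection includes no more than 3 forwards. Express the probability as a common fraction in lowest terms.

15436/18879

Total selections: C(31,6) = 736281.
Count the complement (more than 3 forwards): C(13,4)·C(18,2) + C(13,5)·C(18,1) + C(13,6)·C(18,0) = 109395 + 23166 + 1716 = 134277.
Probability = 1 − 134277/736281 = 602004/736281 = 15436/18879.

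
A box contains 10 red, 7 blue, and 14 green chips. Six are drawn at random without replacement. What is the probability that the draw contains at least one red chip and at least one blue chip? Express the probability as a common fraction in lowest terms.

There are C(31,6) = 736281 possible draws.
By inclusion-exclusion on the complements, draws missing all red or all blue: C(21,6) + C(24,6) − C(14,6) = 54264 + 134596 − 3003 = 185857.
So draws with at least one of each: 736281 − 185857 = 550424, probability 550424/736281 = 78632/105183.

78632/105183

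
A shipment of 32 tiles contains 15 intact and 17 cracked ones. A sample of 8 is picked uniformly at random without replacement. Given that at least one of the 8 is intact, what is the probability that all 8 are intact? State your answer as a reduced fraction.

99/161446

Work in counts. Selections with at least one intact: C(32,8) − C(17,8) = 10518300 − 24310 = 10493990.
Of those, selections where all 8 are intact: C(15,8) = 6435.
Conditional probability = 6435/10493990 = 99/161446.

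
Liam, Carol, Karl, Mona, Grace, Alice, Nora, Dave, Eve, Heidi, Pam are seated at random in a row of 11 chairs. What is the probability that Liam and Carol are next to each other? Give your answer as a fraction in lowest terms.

2/11

There are 11! = 39916800 arrangements.
Treat Liam and Carol as a block: 10! arrangements of the blocks × 2 orders within the block = 2·3628800 = 7257600.
Probability = 7257600/39916800 = 2/11.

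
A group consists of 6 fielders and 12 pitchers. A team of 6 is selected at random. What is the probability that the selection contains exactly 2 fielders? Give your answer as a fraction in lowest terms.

There are C(18,6) = 18564 ways to choose 6 from 18.
Selections with exactly 2 fielders: choose 2 of the 6 fielders and 4 of the 12 pitchers, C(6,2)·C(12,4) = 15·495 = 7425.
Probability = 7425/18564 = 2475/6188.

2475/6188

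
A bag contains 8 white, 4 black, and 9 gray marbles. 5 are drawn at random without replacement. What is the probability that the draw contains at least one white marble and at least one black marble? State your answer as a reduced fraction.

13000/20349

There are C(21,5) = 20349 possible draws.
By inclusion-exclusion on the complements, draws missing all white or all black: C(13,5) + C(17,5) − C(9,5) = 1287 + 6188 − 126 = 7349.
So draws with at least one of each: 20349 − 7349 = 13000, probability 13000/20349.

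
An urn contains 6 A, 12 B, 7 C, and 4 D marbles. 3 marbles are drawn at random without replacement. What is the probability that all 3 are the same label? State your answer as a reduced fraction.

There are C(29,3) = 3654 ways to draw 3 marbles.
All same label: C(6,3) + C(12,3) + C(7,3) + C(4,3) = 20 + 220 + 35 + 4 = 279.
Probability = 279/3654 = 31/406.

31/406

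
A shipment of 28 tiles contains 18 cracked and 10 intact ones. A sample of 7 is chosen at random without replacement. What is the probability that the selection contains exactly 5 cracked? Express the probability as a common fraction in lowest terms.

There are C(28,7) = 1184040 ways to choose 7 from 28.
Selections with exactly 5 cracked: choose 5 of the 18 cracked and 2 of the 10 intact, C(18,5)·C(10,2) = 8568·45 = 385560.
Probability = 385560/1184040 = 1071/3289.

1071/3289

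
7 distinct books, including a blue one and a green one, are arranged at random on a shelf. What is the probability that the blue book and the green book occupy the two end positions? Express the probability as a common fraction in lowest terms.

1/21

There are 7! = 5040 arrangements.
Place the blue book and the green book at the ends in 2 ways, arrange the remaining 5 in 5! = 120 ways: 2·120 = 240.
Probability = 240/5040 = 1/21.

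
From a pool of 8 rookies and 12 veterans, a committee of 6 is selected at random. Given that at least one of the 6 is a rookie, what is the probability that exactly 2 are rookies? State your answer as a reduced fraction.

Work in counts. Selections with at least one rookie: C(20,6) − C(12,6) = 38760 − 924 = 37836.
Of those, selections where exactly 2 are rookies: C(8,2)·C(12,4) = 28·495 = 13860.
Conditional probability = 13860/37836 = 385/1051.

385/1051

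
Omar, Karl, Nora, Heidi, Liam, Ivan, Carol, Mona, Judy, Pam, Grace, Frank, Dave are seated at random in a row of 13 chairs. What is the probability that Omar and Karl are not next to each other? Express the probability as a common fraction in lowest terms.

11/13

There are 13! = 6227020800 arrangements.
Arrangements with Omar and Karl adjacent: 2·12! = 958003200.
So not adjacent: 6227020800 − 958003200 = 5269017600, probability 5269017600/6227020800 = 11/13.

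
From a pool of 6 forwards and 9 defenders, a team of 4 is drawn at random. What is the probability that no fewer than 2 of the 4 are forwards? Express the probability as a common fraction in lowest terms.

7/13

Total selections: C(15,4) = 1365.
Count the complement (fewer than 2 forwards): C(6,0)·C(9,4) + C(6,1)·C(9,3) = 126 + 504 = 630.
Probability = 1 − 630/1365 = 735/1365 = 7/13.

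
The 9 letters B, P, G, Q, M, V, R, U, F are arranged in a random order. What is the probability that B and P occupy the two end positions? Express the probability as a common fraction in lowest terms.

There are 9! = 362880 arrangements.
Place B and P at the ends in 2 ways, arrange the remaining 7 in 7! = 5040 ways: 2·5040 = 10080.
Probability = 10080/362880 = 1/36.

1/36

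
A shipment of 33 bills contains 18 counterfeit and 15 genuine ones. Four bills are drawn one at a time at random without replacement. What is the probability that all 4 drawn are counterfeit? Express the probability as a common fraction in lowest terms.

51/682

Multiply the conditional probabilities at each draw: 18/33 · 17/32 · 16/31 · 15/30 = 73440/982080 = 51/682.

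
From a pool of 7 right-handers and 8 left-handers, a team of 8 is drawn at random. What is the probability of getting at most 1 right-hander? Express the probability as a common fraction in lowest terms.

Total selections: C(15,8) = 6435.
Favorable selections (at most 1 right-hander): C(7,0)·C(8,8) + C(7,1)·C(8,7) = 1 + 56 = 57.
Probability = 57/6435 = 19/2145.

19/2145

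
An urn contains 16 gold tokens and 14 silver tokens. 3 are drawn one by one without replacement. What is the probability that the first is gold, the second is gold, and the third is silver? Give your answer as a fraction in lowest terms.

4/29

Multiply the conditional probabilities at each draw: 16/30 · 15/29 · 14/28 = 3360/24360 = 4/29.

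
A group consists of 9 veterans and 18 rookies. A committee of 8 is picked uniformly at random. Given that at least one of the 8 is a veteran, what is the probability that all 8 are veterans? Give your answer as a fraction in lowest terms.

Work in counts. Selections with at least one veteran: C(27,8) − C(18,8) = 2220075 − 43758 = 2176317.
Of those, selections where all 8 are veterans: C(9,8) = 9.
Conditional probability = 9/2176317 = 1/241813.

1/241813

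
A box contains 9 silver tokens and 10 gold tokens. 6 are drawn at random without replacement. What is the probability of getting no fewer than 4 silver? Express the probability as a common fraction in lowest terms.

Total selections: C(19,6) = 27132.
Favorable selections (no fewer than 4 silver): C(9,4)·C(10,2) + C(9,5)·C(10,1) + C(9,6)·C(10,0) = 5670 + 1260 + 84 = 7014.
Probability = 7014/27132 = 167/646.

167/646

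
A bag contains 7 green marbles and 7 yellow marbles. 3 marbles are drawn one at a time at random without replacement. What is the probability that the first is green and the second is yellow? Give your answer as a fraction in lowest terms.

7/26

Multiply the conditional probabilities at each draw: 7/14 · 7/13 = 49/182 = 7/26.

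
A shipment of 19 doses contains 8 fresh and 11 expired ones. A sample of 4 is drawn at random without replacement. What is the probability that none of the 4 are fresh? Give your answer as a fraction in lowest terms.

55/646

There are C(19,4) = 3876 possible selections.
Selections with no fresh (all expired): C(11,4) = 330.
Probability = 330/3876 = 55/646.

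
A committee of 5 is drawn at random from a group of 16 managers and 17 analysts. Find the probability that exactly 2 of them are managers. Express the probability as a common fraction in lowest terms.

3400/9889

The sample space is all 5-subsets of the 33: C(33,5) = 237336.
Selections with exactly 2 managers: choose 2 of the 16 managers and 3 of the 17 analysts, C(16,2)·C(17,3) = 120·680 = 81600.
Probability = 81600/237336 = 3400/9889.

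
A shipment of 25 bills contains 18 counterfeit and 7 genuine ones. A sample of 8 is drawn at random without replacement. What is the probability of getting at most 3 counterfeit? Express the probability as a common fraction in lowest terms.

81/4807

Total selections: C(25,8) = 1081575.
Favorable selections (at most 3 counterfeit): C(18,1)·C(7,7) + C(18,2)·C(7,6) + C(18,3)·C(7,5) = 18 + 1071 + 17136 = 18225.
Probability = 18225/1081575 = 81/4807.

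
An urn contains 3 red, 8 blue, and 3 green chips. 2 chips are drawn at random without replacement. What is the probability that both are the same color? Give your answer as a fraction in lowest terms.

34/91

There are C(14,2) = 91 ways to draw 2 chips.
All same color: C(3,2) + C(8,2) + C(3,2) = 3 + 28 + 3 = 34.
Probability = 34/91.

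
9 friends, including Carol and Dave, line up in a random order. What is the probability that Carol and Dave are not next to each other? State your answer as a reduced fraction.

There are 9! = 362880 arrangements.
Arrangements with Carol and Dave adjacent: 2·8! = 80640.
So not adjacent: 362880 − 80640 = 282240, probability 282240/362880 = 7/9.

7/9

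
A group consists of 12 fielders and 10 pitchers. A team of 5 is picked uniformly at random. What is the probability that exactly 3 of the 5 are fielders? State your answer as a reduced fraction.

Total number of selections: C(22,5) = 26334.
Selections with exactly 3 fielders: choose 3 of the 12 fielders and 2 of the 10 pitchers, C(12,3)·C(10,2) = 220·45 = 9900.
Probability = 9900/26334 = 50/133.

50/133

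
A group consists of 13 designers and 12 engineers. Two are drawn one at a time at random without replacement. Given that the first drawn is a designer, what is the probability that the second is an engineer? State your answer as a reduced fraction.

1/2

After removing one designer, 24 remain: 12 designers and 12 engineers.
So the probability the next is an engineer is 12/24 = 1/2.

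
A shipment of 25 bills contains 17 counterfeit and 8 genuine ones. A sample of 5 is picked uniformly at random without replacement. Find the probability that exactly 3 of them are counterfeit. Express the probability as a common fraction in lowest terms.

The sample space is all 5-subsets of the 25: C(25,5) = 53130.
Selections with exactly 3 counterfeit: choose 3 of the 17 counterfeit and 2 of the 8 genuine, C(17,3)·C(8,2) = 680·28 = 19040.
Probability = 19040/53130 = 272/759.

272/759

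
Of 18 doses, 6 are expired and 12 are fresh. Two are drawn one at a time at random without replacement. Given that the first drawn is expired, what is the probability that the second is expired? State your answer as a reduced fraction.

5/17

After removing one expired, 17 remain: 5 expired and 12 fresh.
So the probability the next is expired is 5/17.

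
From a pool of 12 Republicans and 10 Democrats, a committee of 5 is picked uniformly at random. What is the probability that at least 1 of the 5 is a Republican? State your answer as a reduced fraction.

207/209

There are C(22,5) = 26334 ways to choose the 5.
The complement is all 5 are Democrats: C(10,5) = 252.
Probability = 1 − 252/26334 = 26082/26334 = 207/209.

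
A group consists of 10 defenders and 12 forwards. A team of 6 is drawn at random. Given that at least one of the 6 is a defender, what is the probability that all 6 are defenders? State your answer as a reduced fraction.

Work in counts. Selections with at least one defender: C(22,6) − C(12,6) = 74613 − 924 = 73689.
Of those, selections where all 6 are defenders: C(10,6) = 210.
Conditional probability = 210/73689 = 10/3509.

10/3509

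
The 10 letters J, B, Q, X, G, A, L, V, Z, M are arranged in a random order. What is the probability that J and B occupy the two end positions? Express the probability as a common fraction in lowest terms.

1/45

There are 10! = 3628800 arrangements.
Place J and B at the ends in 2 ways, arrange the remaining 8 in 8! = 40320 ways: 2·40320 = 80640.
Probability = 80640/3628800 = 1/45.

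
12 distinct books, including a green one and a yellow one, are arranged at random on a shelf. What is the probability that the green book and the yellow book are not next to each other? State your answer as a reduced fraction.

5/6

There are 12! = 479001600 arrangements.
Arrangements with the green book and the yellow book adjacent: 2·11! = 79833600.
So not adjacent: 479001600 − 79833600 = 399168000, probability 399168000/479001600 = 5/6.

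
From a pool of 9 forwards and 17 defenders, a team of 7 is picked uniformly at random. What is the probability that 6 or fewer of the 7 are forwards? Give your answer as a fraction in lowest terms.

164441/164450

Total selections: C(26,7) = 657800.
The complement is exactly 7 forwards: C(9,7)·C(17,0) = 36.
Probability = 1 − 36/657800 = 657764/657800 = 164441/164450.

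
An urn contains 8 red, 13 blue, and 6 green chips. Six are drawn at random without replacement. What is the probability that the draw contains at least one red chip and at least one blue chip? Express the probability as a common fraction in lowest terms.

There are C(27,6) = 296010 possible draws.
By inclusion-exclusion on the complements, draws missing all red or all blue: C(19,6) + C(14,6) − C(6,6) = 27132 + 3003 − 1 = 30134.
So draws with at least one of each: 296010 − 30134 = 265876, probability 265876/296010 = 10226/11385.

10226/11385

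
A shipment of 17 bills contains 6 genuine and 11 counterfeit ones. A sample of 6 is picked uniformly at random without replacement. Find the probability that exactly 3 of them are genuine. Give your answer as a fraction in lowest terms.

There are C(17,6) = 12376 ways to choose 6 from 17.
Selections with exactly 3 genuine: choose 3 of the 6 genuine and 3 of the 11 counterfeit, C(6,3)·C(11,3) = 20·165 = 3300.
Probability = 3300/12376 = 825/3094.

825/3094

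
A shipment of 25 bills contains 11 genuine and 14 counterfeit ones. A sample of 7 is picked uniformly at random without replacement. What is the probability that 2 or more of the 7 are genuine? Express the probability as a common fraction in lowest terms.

8077/8740

Total selections: C(25,7) = 480700.
Favorable selections (2 or more genuine): C(11,2)·C(14,5) + C(11,3)·C(14,4) + C(11,4)·C(14,3) + C(11,5)·C(14,2) + C(11,6)·C(14,1) + C(11,7)·C(14,0) = 110110 + 165165 + 120120 + 42042 + 6468 + 330 = 444235.
Probability = 444235/480700 = 8077/8740.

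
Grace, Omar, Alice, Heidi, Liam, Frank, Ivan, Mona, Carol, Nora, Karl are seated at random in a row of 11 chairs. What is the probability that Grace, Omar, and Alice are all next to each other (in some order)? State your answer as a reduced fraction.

There are 11! = 39916800 arrangements.
Treat the three as one block: 9! placements × 3! orders within the block = 362880·6 = 2177280.
Probability = 2177280/39916800 = 3/55.

3/55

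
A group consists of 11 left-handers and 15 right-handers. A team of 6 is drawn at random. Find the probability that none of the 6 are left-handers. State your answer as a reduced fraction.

1/46

There are C(26,6) = 230230 possible selections.
Selections with no left-handers (all right-handers): C(15,6) = 5005.
Probability = 5005/230230 = 1/46.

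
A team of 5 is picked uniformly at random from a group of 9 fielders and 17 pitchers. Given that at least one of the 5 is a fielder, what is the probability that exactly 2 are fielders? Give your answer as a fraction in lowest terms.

Work in counts. Selections with at least one fielder: C(26,5) − C(17,5) = 65780 − 6188 = 59592.
Of those, selections where exactly 2 are fielders: C(9,2)·C(17,3) = 36·680 = 24480.
Conditional probability = 24480/59592 = 1020/2483.

1020/2483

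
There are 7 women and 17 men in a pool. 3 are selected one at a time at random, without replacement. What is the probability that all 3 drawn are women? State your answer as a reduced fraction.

Multiply the conditional probabilities at each draw: 7/24 · 6/23 · 5/22 = 210/12144 = 35/2024.

35/2024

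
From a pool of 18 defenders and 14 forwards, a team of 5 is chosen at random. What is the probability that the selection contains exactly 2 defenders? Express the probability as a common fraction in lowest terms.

1989/7192

There are C(32,5) = 201376 ways to choose 5 from 32.
Selections with exactly 2 defenders: choose 2 of the 18 defenders and 3 of the 14 forwards, C(18,2)·C(14,3) = 153·364 = 55692.
Probability = 55692/201376 = 1989/7192.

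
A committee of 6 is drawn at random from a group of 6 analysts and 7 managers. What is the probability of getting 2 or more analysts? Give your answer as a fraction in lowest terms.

There are C(13,6) = 1716 ways to choose the 6.
Count the complement (fewer than 2 analysts): C(6,0)·C(7,6) + C(6,1)·C(7,5) = 7 + 126 = 133.
Probability = 1 − 133/1716 = 1583/1716.

1583/1716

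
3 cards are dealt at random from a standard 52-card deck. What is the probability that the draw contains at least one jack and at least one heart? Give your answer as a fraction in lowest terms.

There are C(52,3) = 22100 possible draws.
By inclusion-exclusion on the complements, draws missing all jacks or all hearts: C(48,3) + C(39,3) − C(36,3) = 17296 + 9139 − 7140 = 19295.
So draws with at least one of each: 22100 − 19295 = 2805, probability 2805/22100 = 33/260.

33/260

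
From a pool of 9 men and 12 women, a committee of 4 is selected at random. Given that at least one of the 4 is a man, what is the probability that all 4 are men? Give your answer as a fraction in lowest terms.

Work in counts. Selections with at least one man: C(21,4) − C(12,4) = 5985 − 495 = 5490.
Of those, selections where all 4 are men: C(9,4) = 126.
Conditional probability = 126/5490 = 7/305.

7/305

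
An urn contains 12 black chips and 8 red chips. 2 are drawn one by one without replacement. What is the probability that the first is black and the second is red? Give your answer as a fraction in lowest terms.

Multiply the conditional probabilities at each draw: 12/20 · 8/19 = 96/380 = 24/95.

24/95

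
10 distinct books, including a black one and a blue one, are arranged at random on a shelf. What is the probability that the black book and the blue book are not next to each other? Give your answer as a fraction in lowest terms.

There are 10! = 3628800 arrangements.
Arrangements with the black book and the blue book adjacent: 2·9! = 725760.
So not adjacent: 3628800 − 725760 = 2903040, probability 2903040/3628800 = 4/5.

4/5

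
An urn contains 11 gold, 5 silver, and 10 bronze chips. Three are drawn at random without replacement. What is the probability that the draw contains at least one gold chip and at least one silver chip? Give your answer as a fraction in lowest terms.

There are C(26,3) = 2600 possible draws.
By inclusion-exclusion on the complements, draws missing all gold or all silver: C(15,3) + C(21,3) − C(10,3) = 455 + 1330 − 120 = 1665.
So draws with at least one of each: 2600 − 1665 = 935, probability 935/2600 = 187/520.

187/520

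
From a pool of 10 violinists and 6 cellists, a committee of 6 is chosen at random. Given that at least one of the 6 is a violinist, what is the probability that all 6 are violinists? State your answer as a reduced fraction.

70/2669

Work in counts. Selections with at least one violinist: C(16,6) − C(6,6) = 8008 − 1 = 8007.
Of those, selections where all 6 are violinists: C(10,6) = 210.
Conditional probability = 210/8007 = 70/2669.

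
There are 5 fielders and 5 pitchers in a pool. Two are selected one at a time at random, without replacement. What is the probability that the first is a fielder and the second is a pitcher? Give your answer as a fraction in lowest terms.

5/18

Multiply the conditional probabilities at each draw: 5/10 · 5/9 = 25/90 = 5/18.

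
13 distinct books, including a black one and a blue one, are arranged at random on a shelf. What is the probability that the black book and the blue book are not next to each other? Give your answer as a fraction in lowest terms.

There are 13! = 6227020800 arrangements.
Arrangements with the black book and the blue book adjacent: 2·12! = 958003200.
So not adjacent: 6227020800 − 958003200 = 5269017600, probability 5269017600/6227020800 = 11/13.

11/13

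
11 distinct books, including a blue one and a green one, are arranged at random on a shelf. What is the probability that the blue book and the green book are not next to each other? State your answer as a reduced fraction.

There are 11! = 39916800 arrangements.
Arrangements with the blue book and the green book adjacent: 2·10! = 7257600.
So not adjacent: 39916800 − 7257600 = 32659200, probability 32659200/39916800 = 9/11.

9/11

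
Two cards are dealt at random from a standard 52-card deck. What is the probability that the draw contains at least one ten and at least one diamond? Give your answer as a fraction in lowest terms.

29/442

There are C(52,2) = 1326 possible draws.
By inclusion-exclusion on the complements, draws missing all tens or all diamonds: C(48,2) + C(39,2) − C(36,2) = 1128 + 741 − 630 = 1239.
So draws with at least one of each: 1326 − 1239 = 87, probability 87/1326 = 29/442.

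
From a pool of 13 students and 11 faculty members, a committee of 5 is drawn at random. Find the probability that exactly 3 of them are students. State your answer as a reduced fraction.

Total number of selections: C(24,5) = 42504.
Selections with exactly 3 students: choose 3 of the 13 students and 2 of the 11 faculty members, C(13,3)·C(11,2) = 286·55 = 15730.
Probability = 15730/42504 = 715/1932.

715/1932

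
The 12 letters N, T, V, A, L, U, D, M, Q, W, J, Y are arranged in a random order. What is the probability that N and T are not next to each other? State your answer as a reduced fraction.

5/6

There are 12! = 479001600 arrangements.
Arrangements with N and T adjacent: 2·11! = 79833600.
So not adjacent: 479001600 − 79833600 = 399168000, probability 399168000/479001600 = 5/6.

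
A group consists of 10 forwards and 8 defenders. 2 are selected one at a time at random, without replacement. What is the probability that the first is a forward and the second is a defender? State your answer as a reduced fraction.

40/153

Multiply the conditional probabilities at each draw: 10/18 · 8/17 = 80/306 = 40/153.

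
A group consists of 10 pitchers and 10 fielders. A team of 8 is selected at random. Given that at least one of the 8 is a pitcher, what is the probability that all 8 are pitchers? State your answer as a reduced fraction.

3/8395

Work in counts. Selections with at least one pitcher: C(20,8) − C(10,8) = 125970 − 45 = 125925.
Of those, selections where all 8 are pitchers: C(10,8) = 45.
Conditional probability = 45/125925 = 3/8395.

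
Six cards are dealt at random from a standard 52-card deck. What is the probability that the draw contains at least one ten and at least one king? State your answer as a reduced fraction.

718637/5089630

There are C(52,6) = 20358520 possible draws.
By inclusion-exclusion on the complements, draws missing all tens or all kings: C(48,6) + C(48,6) − C(44,6) = 12271512 + 12271512 − 7059052 = 17483972.
So draws with at least one of each: 20358520 − 17483972 = 2874548, probability 2874548/20358520 = 718637/5089630.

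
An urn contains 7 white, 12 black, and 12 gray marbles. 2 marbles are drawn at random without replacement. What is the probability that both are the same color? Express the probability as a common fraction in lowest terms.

51/155

There are C(31,2) = 465 ways to draw 2 marbles.
All same color: C(7,2) + C(12,2) + C(12,2) = 21 + 66 + 66 = 153.
Probability = 153/465 = 51/155.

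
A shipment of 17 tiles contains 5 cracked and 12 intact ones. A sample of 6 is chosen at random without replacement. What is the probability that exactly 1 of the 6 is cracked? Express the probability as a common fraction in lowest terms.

495/1547

Total number of selections: C(17,6) = 12376.
Selections with exactly 1 cracked: choose 1 of the 5 cracked and 5 of the 12 intact, C(5,1)·C(12,5) = 5·792 = 3960.
Probability = 3960/12376 = 495/1547.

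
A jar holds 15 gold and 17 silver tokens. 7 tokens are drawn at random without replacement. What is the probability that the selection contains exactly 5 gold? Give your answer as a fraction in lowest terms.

There are C(32,7) = 3365856 ways to choose 7 from 32.
Selections with exactly 5 gold: choose 5 of the 15 gold and 2 of the 17 silver, C(15,5)·C(17,2) = 3003·136 = 408408.
Probability = 408408/3365856 = 1309/10788.

1309/10788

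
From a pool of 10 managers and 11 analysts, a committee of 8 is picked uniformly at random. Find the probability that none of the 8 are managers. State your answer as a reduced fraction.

There are C(21,8) = 203490 possible selections.
Selections with no managers (all analysts): C(11,8) = 165.
Probability = 165/203490 = 11/13566.

11/13566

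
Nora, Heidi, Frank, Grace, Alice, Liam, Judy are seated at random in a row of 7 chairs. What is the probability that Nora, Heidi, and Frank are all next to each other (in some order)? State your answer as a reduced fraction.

There are 7! = 5040 arrangements.
Treat the three as one block: 5! placements × 3! orders within the block = 120·6 = 720.
Probability = 720/5040 = 1/7.

1/7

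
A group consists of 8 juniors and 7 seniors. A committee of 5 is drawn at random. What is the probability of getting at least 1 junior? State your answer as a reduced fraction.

Total selections: C(15,5) = 3003.
The complement is all 5 are seniors: C(7,5) = 21.
Probability = 1 − 21/3003 = 2982/3003 = 142/143.

142/143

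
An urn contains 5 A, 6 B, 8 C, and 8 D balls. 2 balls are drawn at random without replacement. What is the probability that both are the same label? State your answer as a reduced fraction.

There are C(27,2) = 351 ways to draw 2 balls.
All same label: C(5,2) + C(6,2) + C(8,2) + C(8,2) = 10 + 15 + 28 + 28 = 81.
Probability = 81/351 = 3/13.

3/13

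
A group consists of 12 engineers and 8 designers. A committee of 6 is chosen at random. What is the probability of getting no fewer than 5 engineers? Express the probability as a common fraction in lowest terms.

There are C(20,6) = 38760 ways to choose the 6.
Favorable selections (no fewer than 5 engineers): C(12,5)·C(8,1) + C(12,6)·C(8,0) = 6336 + 924 = 7260.
Probability = 7260/38760 = 121/646.

121/646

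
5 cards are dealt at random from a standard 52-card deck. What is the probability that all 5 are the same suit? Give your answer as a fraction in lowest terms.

There are C(52,5) = 2598960 possible 5-card hands.
Hands of one suit: 4 suits × C(13,5) = 4·1287 = 5148.
Probability = 5148/2598960 = 33/16660.

33/16660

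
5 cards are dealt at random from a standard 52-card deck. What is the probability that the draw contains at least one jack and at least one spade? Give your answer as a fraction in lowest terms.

229297/866320

There are C(52,5) = 2598960 possible draws.
By inclusion-exclusion on the complements, draws missing all jacks or all spades: C(48,5) + C(39,5) − C(36,5) = 1712304 + 575757 − 376992 = 1911069.
So draws with at least one of each: 2598960 − 1911069 = 687891, probability 687891/2598960 = 229297/866320.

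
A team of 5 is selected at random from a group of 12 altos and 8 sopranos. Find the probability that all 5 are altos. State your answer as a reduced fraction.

33/646

There are C(20,5) = 15504 possible selections.
Selections with all altos: C(12,5) = 792.
Probability = 792/15504 = 33/646.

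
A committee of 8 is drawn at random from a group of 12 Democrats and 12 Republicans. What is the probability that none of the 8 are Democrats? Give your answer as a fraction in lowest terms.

There are C(24,8) = 735471 possible selections.
Selections with no Democrats (all Republicans): C(12,8) = 495.
Probability = 495/735471 = 5/7429.

5/7429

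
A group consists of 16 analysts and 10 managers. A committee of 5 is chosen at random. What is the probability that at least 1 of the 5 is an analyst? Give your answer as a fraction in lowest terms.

16382/16445

Total selections: C(26,5) = 65780.
Favorable selections (at least 1 analyst): C(16,1)·C(10,4) + C(16,2)·C(10,3) + C(16,3)·C(10,2) + C(16,4)·C(10,1) + C(16,5)·C(10,0) = 3360 + 14400 + 25200 + 18200 + 4368 = 65528.
Probability = 65528/65780 = 16382/16445.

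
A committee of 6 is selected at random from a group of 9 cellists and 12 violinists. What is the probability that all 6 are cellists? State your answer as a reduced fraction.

There are C(21,6) = 54264 possible selections.
Selections with all cellists: C(9,6) = 84.
Probability = 84/54264 = 1/646.

1/646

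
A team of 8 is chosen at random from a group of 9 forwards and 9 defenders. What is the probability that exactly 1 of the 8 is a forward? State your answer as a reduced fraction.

18/2431

There are C(18,8) = 43758 ways to choose 8 from 18.
Selections with exactly 1 forward: choose 1 of the 9 forwards and 7 of the 9 defenders, C(9,1)·C(9,7) = 9·36 = 324.
Probability = 324/43758 = 18/2431.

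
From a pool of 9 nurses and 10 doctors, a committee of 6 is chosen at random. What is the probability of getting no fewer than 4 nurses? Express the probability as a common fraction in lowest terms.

167/646

Total selections: C(19,6) = 27132.
Favorable selections (no fewer than 4 nurses): C(9,4)·C(10,2) + C(9,5)·C(10,1) + C(9,6)·C(10,0) = 5670 + 1260 + 84 = 7014.
Probability = 7014/27132 = 167/646.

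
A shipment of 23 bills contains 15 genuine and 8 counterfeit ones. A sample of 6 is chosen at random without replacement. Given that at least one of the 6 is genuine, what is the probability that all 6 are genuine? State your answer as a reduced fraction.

Work in counts. Selections with at least one genuine: C(23,6) − C(8,6) = 100947 − 28 = 100919.
Of those, selections where all 6 are genuine: C(15,6) = 5005.
Conditional probability = 5005/100919 = 55/1109.

55/1109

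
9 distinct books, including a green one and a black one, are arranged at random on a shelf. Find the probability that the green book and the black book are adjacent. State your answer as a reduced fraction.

There are 9! = 362880 arrangements.
Treat the green book and the black book as a block: 8! arrangements of the blocks × 2 orders within the block = 2·40320 = 80640.
Probability = 80640/362880 = 2/9.

2/9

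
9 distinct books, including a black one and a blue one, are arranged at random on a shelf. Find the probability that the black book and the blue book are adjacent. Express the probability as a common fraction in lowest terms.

There are 9! = 362880 arrangements.
Treat the black book and the blue book as a block: 8! arrangements of the blocks × 2 orders within the block = 2·40320 = 80640.
Probability = 80640/362880 = 2/9.

2/9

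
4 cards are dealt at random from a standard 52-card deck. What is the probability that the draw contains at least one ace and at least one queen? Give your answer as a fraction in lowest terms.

There are C(52,4) = 270725 possible draws.
By inclusion-exclusion on the complements, draws missing all aces or all queens: C(48,4) + C(48,4) − C(44,4) = 194580 + 194580 − 135751 = 253409.
So draws with at least one of each: 270725 − 253409 = 17316, probability 17316/270725 = 1332/20825.

1332/20825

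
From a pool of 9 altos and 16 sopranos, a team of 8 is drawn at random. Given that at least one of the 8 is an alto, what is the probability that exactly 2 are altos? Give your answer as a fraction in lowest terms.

2912/10795

Work in counts. Selections with at least one alto: C(25,8) − C(16,8) = 1081575 − 12870 = 1068705.
Of those, selections where exactly 2 are altos: C(9,2)·C(16,6) = 36·8008 = 288288.
Conditional probability = 288288/1068705 = 2912/10795.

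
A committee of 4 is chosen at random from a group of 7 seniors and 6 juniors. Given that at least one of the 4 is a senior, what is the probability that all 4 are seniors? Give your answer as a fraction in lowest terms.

1/20

Work in counts. Selections with at least one senior: C(13,4) − C(6,4) = 715 − 15 = 700.
Of those, selections where all 4 are seniors: C(7,4) = 35.
Conditional probability = 35/700 = 1/20.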